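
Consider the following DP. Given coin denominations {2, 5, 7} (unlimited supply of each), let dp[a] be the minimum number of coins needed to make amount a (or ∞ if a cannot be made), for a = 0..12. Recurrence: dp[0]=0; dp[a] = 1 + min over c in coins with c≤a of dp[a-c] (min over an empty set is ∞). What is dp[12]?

2

 a  0  1  2  3  4  5  6  7  8  9 10 11 12
dp  0  -  1  -  2  1  3  1  4  2  2  3  2
(- denotes ∞ / unreachable)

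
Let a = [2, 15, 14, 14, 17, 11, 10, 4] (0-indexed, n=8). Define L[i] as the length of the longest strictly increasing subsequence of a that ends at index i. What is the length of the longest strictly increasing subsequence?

   i    0    1    2    3    4    5    6    7
a[i]    2   15   14   14   17   11   10    4
L[i]    1    2    2    2    3    2    2    2

3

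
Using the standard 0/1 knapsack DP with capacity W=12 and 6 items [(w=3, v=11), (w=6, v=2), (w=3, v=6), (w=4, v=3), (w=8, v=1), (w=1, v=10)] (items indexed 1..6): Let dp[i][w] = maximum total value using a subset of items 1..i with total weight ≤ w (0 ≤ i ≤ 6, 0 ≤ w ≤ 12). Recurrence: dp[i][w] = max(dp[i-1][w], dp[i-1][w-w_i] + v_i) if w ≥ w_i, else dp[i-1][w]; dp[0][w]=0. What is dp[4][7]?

i\w   0   1   2   3   4   5   6   7   8   9  10  11  12
  0   0   0   0   0   0   0   0   0   0   0   0   0   0
  1   0   0   0  11  11  11  11  11  11  11  11  11  11
  2   0   0   0  11  11  11  11  11  11  13  13  13  13
  3   0   0   0  11  11  11  17  17  17  17  17  17  19
  4   0   0   0  11  11  11  17  17  17  17  20  20  20
  5   0   0   0  11  11  11  17  17  17  17  20  20  20
  6   0  10  10  11  21  21  21  27  27  27  27  30  30

17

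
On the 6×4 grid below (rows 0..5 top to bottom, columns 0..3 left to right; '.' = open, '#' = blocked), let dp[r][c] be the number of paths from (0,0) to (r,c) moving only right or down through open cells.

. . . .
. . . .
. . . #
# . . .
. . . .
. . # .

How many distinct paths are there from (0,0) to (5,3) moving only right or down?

21

r\c   0   1   2   3
  0   1   1   1   1
  1   1   2   3   4
  2   1   3   6   0
  3   0   3   9   9
  4   0   3  12  21
  5   0   3   0  21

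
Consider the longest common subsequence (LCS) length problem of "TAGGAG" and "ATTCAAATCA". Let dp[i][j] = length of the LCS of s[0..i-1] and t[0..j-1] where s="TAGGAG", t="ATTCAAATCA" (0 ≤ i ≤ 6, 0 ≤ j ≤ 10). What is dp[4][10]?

2

   ''  A  T  T  C  A  A  A  T  C  A
''  0  0  0  0  0  0  0  0  0  0  0
 T  0  0  1  1  1  1  1  1  1  1  1
 A  0  1  1  1  1  2  2  2  2  2  2
 G  0  1  1  1  1  2  2  2  2  2  2
 G  0  1  1  1  1  2  2  2  2  2  2
 A  0  1  1  1  1  2  3  3  3  3  3
 G  0  1  1  1  1  2  3  3  3  3  3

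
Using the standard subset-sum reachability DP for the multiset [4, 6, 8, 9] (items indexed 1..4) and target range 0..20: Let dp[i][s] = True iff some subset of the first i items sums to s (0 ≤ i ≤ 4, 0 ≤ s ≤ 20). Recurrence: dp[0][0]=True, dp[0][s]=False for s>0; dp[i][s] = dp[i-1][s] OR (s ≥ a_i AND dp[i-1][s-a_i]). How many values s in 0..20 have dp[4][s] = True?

i\s   0   1   2   3   4   5   6   7   8   9  10  11  12  13  14  15  16  17  18  19  20
  0   T   F   F   F   F   F   F   F   F   F   F   F   F   F   F   F   F   F   F   F   F
  1   T   F   F   F   T   F   F   F   F   F   F   F   F   F   F   F   F   F   F   F   F
  2   T   F   F   F   T   F   T   F   F   F   T   F   F   F   F   F   F   F   F   F   F
  3   T   F   F   F   T   F   T   F   T   F   T   F   T   F   T   F   F   F   T   F   F
  4   T   F   F   F   T   F   T   F   T   T   T   F   T   T   T   T   F   T   T   T   F

13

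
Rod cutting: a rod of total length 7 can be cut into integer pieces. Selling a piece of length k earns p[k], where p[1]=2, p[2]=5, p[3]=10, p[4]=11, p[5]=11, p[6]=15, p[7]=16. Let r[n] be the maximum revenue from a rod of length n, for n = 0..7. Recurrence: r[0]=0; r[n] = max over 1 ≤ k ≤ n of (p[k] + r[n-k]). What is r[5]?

15

   n    0    1    2    3    4    5    6    7
r[n]    0    2    5   10   12   15   20   22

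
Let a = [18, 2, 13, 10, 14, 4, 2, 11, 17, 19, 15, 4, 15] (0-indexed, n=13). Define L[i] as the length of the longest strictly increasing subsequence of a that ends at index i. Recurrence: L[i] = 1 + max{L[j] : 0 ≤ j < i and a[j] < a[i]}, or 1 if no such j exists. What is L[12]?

   i    0    1    2    3    4    5    6    7    8    9   10   11   12
a[i]   18    2   13   10   14    4    2   11   17   19   15    4   15
L[i]    1    1    2    2    3    2    1    3    4    5    4    2    4

4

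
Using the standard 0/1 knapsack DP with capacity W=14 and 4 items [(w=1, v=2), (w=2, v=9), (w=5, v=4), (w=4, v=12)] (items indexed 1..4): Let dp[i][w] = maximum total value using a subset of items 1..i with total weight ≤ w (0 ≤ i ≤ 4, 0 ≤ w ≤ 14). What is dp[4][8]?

i\w   0   1   2   3   4   5   6   7   8   9  10  11  12  13  14
  0   0   0   0   0   0   0   0   0   0   0   0   0   0   0   0
  1   0   2   2   2   2   2   2   2   2   2   2   2   2   2   2
  2   0   2   9  11  11  11  11  11  11  11  11  11  11  11  11
  3   0   2   9  11  11  11  11  13  15  15  15  15  15  15  15
  4   0   2   9  11  12  14  21  23  23  23  23  25  27  27  27

23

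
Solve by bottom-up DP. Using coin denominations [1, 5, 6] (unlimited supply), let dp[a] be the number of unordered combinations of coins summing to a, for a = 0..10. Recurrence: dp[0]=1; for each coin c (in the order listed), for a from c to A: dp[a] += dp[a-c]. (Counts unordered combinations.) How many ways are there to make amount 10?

4

after  coin     0     1     2     3     4     5     6     7     8     9    10
          1     1     1     1     1     1     1     1     1     1     1     1
          5     1     1     1     1     1     2     2     2     2     2     3
          6     1     1     1     1     1     2     3     3     3     3     4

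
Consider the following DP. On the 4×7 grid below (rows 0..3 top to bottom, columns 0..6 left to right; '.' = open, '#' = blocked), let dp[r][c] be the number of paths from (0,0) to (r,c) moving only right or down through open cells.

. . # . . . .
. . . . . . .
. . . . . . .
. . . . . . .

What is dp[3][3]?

r\c   0   1   2   3   4   5   6
  0   1   1   0   0   0   0   0
  1   1   2   2   2   2   2   2
  2   1   3   5   7   9  11  13
  3   1   4   9  16  25  36  49

16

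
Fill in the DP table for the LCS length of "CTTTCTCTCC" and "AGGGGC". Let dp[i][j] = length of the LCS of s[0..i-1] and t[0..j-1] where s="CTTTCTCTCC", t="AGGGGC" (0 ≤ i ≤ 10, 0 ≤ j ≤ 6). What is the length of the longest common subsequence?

1

   ''  A  G  G  G  G  C
''  0  0  0  0  0  0  0
 C  0  0  0  0  0  0  1
 T  0  0  0  0  0  0  1
 T  0  0  0  0  0  0  1
 T  0  0  0  0  0  0  1
 C  0  0  0  0  0  0  1
 T  0  0  0  0  0  0  1
 C  0  0  0  0  0  0  1
 T  0  0  0  0  0  0  1
 C  0  0  0  0  0  0  1
 C  0  0  0  0  0  0  1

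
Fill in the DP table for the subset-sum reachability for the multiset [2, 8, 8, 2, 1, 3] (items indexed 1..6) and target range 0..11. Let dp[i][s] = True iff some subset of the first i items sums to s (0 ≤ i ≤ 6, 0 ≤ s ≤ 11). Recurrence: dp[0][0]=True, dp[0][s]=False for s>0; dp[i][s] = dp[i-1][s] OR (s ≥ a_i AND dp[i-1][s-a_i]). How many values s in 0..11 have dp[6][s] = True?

i\s   0   1   2   3   4   5   6   7   8   9  10  11
  0   T   F   F   F   F   F   F   F   F   F   F   F
  1   T   F   T   F   F   F   F   F   F   F   F   F
  2   T   F   T   F   F   F   F   F   T   F   T   F
  3   T   F   T   F   F   F   F   F   T   F   T   F
  4   T   F   T   F   T   F   F   F   T   F   T   F
  5   T   T   T   T   T   T   F   F   T   T   T   T
  6   T   T   T   T   T   T   T   T   T   T   T   T

12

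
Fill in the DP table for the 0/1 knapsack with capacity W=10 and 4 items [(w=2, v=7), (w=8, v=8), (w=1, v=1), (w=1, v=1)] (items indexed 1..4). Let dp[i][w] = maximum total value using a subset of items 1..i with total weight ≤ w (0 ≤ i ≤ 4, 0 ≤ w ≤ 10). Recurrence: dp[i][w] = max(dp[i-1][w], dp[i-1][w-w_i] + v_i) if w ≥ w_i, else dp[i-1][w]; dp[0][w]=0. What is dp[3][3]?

8

i\w   0   1   2   3   4   5   6   7   8   9  10
  0   0   0   0   0   0   0   0   0   0   0   0
  1   0   0   7   7   7   7   7   7   7   7   7
  2   0   0   7   7   7   7   7   7   8   8  15
  3   0   1   7   8   8   8   8   8   8   9  15
  4   0   1   7   8   9   9   9   9   9   9  15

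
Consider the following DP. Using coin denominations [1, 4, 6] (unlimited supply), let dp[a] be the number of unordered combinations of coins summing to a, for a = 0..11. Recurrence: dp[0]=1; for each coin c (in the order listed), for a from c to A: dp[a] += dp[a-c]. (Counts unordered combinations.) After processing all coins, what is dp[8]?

4

after  coin     0     1     2     3     4     5     6     7     8     9    10    11
          1     1     1     1     1     1     1     1     1     1     1     1     1
          4     1     1     1     1     2     2     2     2     3     3     3     3
          6     1     1     1     1     2     2     3     3     4     4     5     5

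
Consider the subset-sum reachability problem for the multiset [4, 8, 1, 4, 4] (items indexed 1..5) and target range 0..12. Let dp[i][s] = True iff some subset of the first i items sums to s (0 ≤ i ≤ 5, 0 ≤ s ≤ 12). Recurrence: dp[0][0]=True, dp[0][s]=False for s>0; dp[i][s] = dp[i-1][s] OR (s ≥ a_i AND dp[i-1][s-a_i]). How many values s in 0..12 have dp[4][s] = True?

i\s   0   1   2   3   4   5   6   7   8   9  10  11  12
  0   T   F   F   F   F   F   F   F   F   F   F   F   F
  1   T   F   F   F   T   F   F   F   F   F   F   F   F
  2   T   F   F   F   T   F   F   F   T   F   F   F   T
  3   T   T   F   F   T   T   F   F   T   T   F   F   T
  4   T   T   F   F   T   T   F   F   T   T   F   F   T
  5   T   T   F   F   T   T   F   F   T   T   F   F   T

7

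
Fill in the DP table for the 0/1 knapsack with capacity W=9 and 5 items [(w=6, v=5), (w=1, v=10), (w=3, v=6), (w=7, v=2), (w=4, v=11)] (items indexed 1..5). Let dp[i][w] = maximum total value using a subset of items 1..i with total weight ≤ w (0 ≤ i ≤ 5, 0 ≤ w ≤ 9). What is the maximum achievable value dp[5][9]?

i\w   0   1   2   3   4   5   6   7   8   9
  0   0   0   0   0   0   0   0   0   0   0
  1   0   0   0   0   0   0   5   5   5   5
  2   0  10  10  10  10  10  10  15  15  15
  3   0  10  10  10  16  16  16  16  16  16
  4   0  10  10  10  16  16  16  16  16  16
  5   0  10  10  10  16  21  21  21  27  27

27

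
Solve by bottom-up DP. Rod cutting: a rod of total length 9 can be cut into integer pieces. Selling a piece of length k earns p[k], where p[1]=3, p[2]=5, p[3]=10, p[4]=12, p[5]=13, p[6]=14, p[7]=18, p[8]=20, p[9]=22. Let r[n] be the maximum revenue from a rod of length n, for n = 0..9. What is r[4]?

   n    0    1    2    3    4    5    6    7    8    9
r[n]    0    3    6   10   13   16   20   23   26   30

13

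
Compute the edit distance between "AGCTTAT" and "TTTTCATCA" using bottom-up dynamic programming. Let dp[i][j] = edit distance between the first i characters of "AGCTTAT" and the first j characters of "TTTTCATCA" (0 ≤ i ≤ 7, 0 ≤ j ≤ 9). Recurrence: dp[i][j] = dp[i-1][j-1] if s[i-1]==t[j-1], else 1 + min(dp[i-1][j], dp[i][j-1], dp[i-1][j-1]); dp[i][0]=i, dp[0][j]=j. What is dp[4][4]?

   ''  T  T  T  T  C  A  T  C  A
''  0  1  2  3  4  5  6  7  8  9
 A  1  1  2  3  4  5  5  6  7  8
 G  2  2  2  3  4  5  6  6  7  8
 C  3  3  3  3  4  4  5  6  6  7
 T  4  3  3  3  3  4  5  5  6  7
 T  5  4  3  3  3  4  5  5  6  7
 A  6  5  4  4  4  4  4  5  6  6
 T  7  6  5  4  4  5  5  4  5  6

3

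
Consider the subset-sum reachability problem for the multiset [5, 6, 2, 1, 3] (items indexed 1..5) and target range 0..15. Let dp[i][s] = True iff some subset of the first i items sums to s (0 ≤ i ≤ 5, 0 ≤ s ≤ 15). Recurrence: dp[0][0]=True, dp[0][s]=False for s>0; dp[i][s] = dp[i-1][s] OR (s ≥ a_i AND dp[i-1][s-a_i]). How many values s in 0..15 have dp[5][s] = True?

i\s   0   1   2   3   4   5   6   7   8   9  10  11  12  13  14  15
  0   T   F   F   F   F   F   F   F   F   F   F   F   F   F   F   F
  1   T   F   F   F   F   T   F   F   F   F   F   F   F   F   F   F
  2   T   F   F   F   F   T   T   F   F   F   F   T   F   F   F   F
  3   T   F   T   F   F   T   T   T   T   F   F   T   F   T   F   F
  4   T   T   T   T   F   T   T   T   T   T   F   T   T   T   T   F
  5   T   T   T   T   T   T   T   T   T   T   T   T   T   T   T   T

16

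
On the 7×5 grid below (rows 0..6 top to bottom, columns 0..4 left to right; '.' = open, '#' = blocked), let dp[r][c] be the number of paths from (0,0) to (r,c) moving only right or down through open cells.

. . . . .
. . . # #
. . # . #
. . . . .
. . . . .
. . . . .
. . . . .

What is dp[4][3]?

r\c   0   1   2   3   4
  0   1   1   1   1   1
  1   1   2   3   0   0
  2   1   3   0   0   0
  3   1   4   4   4   4
  4   1   5   9  13  17
  5   1   6  15  28  45
  6   1   7  22  50  95

13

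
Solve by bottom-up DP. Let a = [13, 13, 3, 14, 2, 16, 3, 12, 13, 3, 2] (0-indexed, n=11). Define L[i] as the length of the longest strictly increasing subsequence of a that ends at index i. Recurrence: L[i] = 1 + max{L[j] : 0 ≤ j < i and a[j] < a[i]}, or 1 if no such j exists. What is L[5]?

   i    0    1    2    3    4    5    6    7    8    9   10
a[i]   13   13    3   14    2   16    3   12   13    3    2
L[i]    1    1    1    2    1    3    2    3    4    2    1

3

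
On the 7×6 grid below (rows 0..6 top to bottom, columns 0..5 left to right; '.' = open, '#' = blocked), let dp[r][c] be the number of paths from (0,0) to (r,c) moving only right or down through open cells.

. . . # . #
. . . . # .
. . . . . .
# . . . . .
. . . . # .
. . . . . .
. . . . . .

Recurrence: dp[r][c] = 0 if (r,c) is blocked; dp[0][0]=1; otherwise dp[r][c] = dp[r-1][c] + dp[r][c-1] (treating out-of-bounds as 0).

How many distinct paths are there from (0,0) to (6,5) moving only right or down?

r\c   0   1   2   3   4   5
  0   1   1   1   0   0   0
  1   1   2   3   3   0   0
  2   1   3   6   9   9   9
  3   0   3   9  18  27  36
  4   0   3  12  30   0  36
  5   0   3  15  45  45  81
  6   0   3  18  63 108 189

189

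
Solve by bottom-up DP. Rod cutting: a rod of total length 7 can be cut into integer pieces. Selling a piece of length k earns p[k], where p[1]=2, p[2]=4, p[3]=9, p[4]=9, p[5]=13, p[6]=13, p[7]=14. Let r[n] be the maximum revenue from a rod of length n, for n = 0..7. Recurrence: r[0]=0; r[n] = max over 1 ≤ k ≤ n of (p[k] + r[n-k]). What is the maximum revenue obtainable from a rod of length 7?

   n    0    1    2    3    4    5    6    7
r[n]    0    2    4    9   11   13   18   20

20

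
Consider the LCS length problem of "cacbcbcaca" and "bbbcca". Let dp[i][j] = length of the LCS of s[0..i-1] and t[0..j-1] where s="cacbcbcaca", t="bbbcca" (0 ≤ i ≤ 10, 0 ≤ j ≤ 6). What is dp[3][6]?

   ''  b  b  b  c  c  a
''  0  0  0  0  0  0  0
 c  0  0  0  0  1  1  1
 a  0  0  0  0  1  1  2
 c  0  0  0  0  1  2  2
 b  0  1  1  1  1  2  2
 c  0  1  1  1  2  2  2
 b  0  1  2  2  2  2  2
 c  0  1  2  2  3  3  3
 a  0  1  2  2  3  3  4
 c  0  1  2  2  3  4  4
 a  0  1  2  2  3  4  5

2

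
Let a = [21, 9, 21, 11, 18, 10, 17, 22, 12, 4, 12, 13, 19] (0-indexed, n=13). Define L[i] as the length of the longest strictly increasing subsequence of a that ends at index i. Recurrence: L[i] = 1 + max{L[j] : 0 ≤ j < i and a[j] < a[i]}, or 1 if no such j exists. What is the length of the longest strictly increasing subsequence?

5

   i    0    1    2    3    4    5    6    7    8    9   10   11   12
a[i]   21    9   21   11   18   10   17   22   12    4   12   13   19
L[i]    1    1    2    2    3    2    3    4    3    1    3    4    5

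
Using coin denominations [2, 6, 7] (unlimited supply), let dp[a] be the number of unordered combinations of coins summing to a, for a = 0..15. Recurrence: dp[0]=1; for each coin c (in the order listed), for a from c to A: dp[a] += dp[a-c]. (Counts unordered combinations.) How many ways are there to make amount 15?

2

after  coin     0     1     2     3     4     5     6     7     8     9    10    11    12    13    14    15
          2     1     0     1     0     1     0     1     0     1     0     1     0     1     0     1     0
          6     1     0     1     0     1     0     2     0     2     0     2     0     3     0     3     0
          7     1     0     1     0     1     0     2     1     2     1     2     1     3     2     4     2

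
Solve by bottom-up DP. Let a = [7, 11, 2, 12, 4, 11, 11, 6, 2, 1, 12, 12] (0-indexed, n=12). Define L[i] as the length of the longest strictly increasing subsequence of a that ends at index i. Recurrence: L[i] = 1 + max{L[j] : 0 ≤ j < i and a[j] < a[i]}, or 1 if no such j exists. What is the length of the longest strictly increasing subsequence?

   i    0    1    2    3    4    5    6    7    8    9   10   11
a[i]    7   11    2   12    4   11   11    6    2    1   12   12
L[i]    1    2    1    3    2    3    3    3    1    1    4    4

4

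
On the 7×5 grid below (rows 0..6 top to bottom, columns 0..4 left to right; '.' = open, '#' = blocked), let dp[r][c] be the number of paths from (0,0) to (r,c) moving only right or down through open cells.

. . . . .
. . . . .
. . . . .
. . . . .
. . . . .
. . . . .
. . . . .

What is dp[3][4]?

r\c   0   1   2   3   4
  0   1   1   1   1   1
  1   1   2   3   4   5
  2   1   3   6  10  15
  3   1   4  10  20  35
  4   1   5  15  35  70
  5   1   6  21  56 126
  6   1   7  28  84 210

35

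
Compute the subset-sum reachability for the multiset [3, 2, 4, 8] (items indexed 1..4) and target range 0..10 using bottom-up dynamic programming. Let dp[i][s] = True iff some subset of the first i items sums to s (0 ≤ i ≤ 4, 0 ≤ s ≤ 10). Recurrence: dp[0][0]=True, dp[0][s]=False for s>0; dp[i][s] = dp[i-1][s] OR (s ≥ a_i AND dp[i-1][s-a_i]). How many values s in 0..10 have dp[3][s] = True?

8

i\s   0   1   2   3   4   5   6   7   8   9  10
  0   T   F   F   F   F   F   F   F   F   F   F
  1   T   F   F   T   F   F   F   F   F   F   F
  2   T   F   T   T   F   T   F   F   F   F   F
  3   T   F   T   T   T   T   T   T   F   T   F
  4   T   F   T   T   T   T   T   T   T   T   T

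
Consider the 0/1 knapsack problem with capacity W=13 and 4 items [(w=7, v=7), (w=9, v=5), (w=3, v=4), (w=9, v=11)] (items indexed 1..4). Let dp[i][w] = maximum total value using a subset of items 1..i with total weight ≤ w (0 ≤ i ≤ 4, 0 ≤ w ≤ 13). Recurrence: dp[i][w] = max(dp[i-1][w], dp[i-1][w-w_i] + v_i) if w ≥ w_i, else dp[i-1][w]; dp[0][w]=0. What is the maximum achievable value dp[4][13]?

15

i\w   0   1   2   3   4   5   6   7   8   9  10  11  12  13
  0   0   0   0   0   0   0   0   0   0   0   0   0   0   0
  1   0   0   0   0   0   0   0   7   7   7   7   7   7   7
  2   0   0   0   0   0   0   0   7   7   7   7   7   7   7
  3   0   0   0   4   4   4   4   7   7   7  11  11  11  11
  4   0   0   0   4   4   4   4   7   7  11  11  11  15  15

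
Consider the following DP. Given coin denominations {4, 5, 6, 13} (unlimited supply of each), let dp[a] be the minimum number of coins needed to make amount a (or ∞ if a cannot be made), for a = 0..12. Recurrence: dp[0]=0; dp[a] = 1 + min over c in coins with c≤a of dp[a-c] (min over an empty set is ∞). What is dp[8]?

 a  0  1  2  3  4  5  6  7  8  9 10 11 12
dp  0  -  -  -  1  1  1  -  2  2  2  2  2
(- denotes ∞ / unreachable)

2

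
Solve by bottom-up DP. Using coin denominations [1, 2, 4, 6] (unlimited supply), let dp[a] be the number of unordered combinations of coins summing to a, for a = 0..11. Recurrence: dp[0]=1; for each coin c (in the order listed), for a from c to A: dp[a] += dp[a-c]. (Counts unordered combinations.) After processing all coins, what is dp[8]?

after  coin     0     1     2     3     4     5     6     7     8     9    10    11
          1     1     1     1     1     1     1     1     1     1     1     1     1
          2     1     1     2     2     3     3     4     4     5     5     6     6
          4     1     1     2     2     4     4     6     6     9     9    12    12
          6     1     1     2     2     4     4     7     7    11    11    16    16

11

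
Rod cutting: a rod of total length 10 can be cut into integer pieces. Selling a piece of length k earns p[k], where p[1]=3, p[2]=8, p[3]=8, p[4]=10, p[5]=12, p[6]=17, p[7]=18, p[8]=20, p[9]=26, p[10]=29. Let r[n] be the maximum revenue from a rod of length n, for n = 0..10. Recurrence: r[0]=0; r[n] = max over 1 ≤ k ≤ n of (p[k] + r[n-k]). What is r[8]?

   n    0    1    2    3    4    5    6    7    8    9   10
r[n]    0    3    8   11   16   19   24   27   32   35   40

32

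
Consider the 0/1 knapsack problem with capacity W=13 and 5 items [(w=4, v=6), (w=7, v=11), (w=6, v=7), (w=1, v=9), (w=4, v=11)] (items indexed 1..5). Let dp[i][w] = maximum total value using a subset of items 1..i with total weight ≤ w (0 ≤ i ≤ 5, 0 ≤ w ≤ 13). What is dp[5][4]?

i\w   0   1   2   3   4   5   6   7   8   9  10  11  12  13
  0   0   0   0   0   0   0   0   0   0   0   0   0   0   0
  1   0   0   0   0   6   6   6   6   6   6   6   6   6   6
  2   0   0   0   0   6   6   6  11  11  11  11  17  17  17
  3   0   0   0   0   6   6   7  11  11  11  13  17  17  18
  4   0   9   9   9   9  15  15  16  20  20  20  22  26  26
  5   0   9   9   9  11  20  20  20  20  26  26  27  31  31

11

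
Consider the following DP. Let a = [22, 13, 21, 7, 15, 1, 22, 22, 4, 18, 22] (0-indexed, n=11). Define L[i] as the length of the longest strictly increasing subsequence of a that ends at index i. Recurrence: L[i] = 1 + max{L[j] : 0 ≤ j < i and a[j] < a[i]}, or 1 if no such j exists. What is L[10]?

4

   i    0    1    2    3    4    5    6    7    8    9   10
a[i]   22   13   21    7   15    1   22   22    4   18   22
L[i]    1    1    2    1    2    1    3    3    2    3    4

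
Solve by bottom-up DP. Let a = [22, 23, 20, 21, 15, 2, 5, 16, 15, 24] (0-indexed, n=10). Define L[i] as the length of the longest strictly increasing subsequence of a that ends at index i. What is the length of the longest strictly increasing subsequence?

4

   i    0    1    2    3    4    5    6    7    8    9
a[i]   22   23   20   21   15    2    5   16   15   24
L[i]    1    2    1    2    1    1    2    3    3    4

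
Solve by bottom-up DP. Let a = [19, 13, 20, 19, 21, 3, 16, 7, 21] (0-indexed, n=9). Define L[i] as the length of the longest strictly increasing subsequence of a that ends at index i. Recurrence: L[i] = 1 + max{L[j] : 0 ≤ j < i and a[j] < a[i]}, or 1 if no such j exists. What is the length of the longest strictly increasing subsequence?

   i    0    1    2    3    4    5    6    7    8
a[i]   19   13   20   19   21    3   16    7   21
L[i]    1    1    2    2    3    1    2    2    3

3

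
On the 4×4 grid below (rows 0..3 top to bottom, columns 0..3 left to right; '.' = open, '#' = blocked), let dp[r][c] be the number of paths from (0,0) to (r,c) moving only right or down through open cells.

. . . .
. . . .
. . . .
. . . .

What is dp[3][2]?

r\c   0   1   2   3
  0   1   1   1   1
  1   1   2   3   4
  2   1   3   6  10
  3   1   4  10  20

10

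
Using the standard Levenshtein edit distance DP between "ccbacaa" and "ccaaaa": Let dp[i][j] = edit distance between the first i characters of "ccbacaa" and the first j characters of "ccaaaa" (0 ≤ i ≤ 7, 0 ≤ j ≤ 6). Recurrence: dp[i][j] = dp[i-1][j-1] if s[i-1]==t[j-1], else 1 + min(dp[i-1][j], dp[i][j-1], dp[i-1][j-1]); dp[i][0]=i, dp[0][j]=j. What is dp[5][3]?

2

   ''  c  c  a  a  a  a
''  0  1  2  3  4  5  6
 c  1  0  1  2  3  4  5
 c  2  1  0  1  2  3  4
 b  3  2  1  1  2  3  4
 a  4  3  2  1  1  2  3
 c  5  4  3  2  2  2  3
 a  6  5  4  3  2  2  2
 a  7  6  5  4  3  2  2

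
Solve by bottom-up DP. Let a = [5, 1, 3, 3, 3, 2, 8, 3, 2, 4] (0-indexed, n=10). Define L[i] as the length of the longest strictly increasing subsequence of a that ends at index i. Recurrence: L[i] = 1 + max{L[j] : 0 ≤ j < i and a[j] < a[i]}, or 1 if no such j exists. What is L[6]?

3

   i    0    1    2    3    4    5    6    7    8    9
a[i]    5    1    3    3    3    2    8    3    2    4
L[i]    1    1    2    2    2    2    3    3    2    4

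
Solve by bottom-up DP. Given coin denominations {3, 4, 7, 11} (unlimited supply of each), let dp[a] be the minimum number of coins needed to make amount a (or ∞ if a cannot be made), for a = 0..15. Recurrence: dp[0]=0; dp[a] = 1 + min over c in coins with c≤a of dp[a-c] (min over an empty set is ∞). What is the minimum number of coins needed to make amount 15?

2

 a  0  1  2  3  4  5  6  7  8  9 10 11 12 13 14 15
dp  0  -  -  1  1  -  2  1  2  3  2  1  3  3  2  2
(- denotes ∞ / unreachable)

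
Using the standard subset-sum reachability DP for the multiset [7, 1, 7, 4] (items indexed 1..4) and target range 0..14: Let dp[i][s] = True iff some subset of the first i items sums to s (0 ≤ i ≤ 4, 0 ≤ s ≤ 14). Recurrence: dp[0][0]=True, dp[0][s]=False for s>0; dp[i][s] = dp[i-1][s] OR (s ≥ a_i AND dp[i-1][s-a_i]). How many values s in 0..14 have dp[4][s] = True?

i\s   0   1   2   3   4   5   6   7   8   9  10  11  12  13  14
  0   T   F   F   F   F   F   F   F   F   F   F   F   F   F   F
  1   T   F   F   F   F   F   F   T   F   F   F   F   F   F   F
  2   T   T   F   F   F   F   F   T   T   F   F   F   F   F   F
  3   T   T   F   F   F   F   F   T   T   F   F   F   F   F   T
  4   T   T   F   F   T   T   F   T   T   F   F   T   T   F   T

9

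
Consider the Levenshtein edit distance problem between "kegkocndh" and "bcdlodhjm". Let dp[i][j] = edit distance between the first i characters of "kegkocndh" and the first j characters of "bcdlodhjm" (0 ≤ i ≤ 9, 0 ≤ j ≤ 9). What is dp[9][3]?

   ''  b  c  d  l  o  d  h  j  m
''  0  1  2  3  4  5  6  7  8  9
 k  1  1  2  3  4  5  6  7  8  9
 e  2  2  2  3  4  5  6  7  8  9
 g  3  3  3  3  4  5  6  7  8  9
 k  4  4  4  4  4  5  6  7  8  9
 o  5  5  5  5  5  4  5  6  7  8
 c  6  6  5  6  6  5  5  6  7  8
 n  7  7  6  6  7  6  6  6  7  8
 d  8  8  7  6  7  7  6  7  7  8
 h  9  9  8  7  7  8  7  6  7  8

7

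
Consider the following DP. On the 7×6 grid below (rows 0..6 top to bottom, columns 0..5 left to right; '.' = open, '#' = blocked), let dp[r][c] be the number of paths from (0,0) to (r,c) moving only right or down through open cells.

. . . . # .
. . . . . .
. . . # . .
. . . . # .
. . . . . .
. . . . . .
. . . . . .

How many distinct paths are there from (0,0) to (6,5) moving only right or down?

249

r\c   0   1   2   3   4   5
  0   1   1   1   1   0   0
  1   1   2   3   4   4   4
  2   1   3   6   0   4   8
  3   1   4  10  10   0   8
  4   1   5  15  25  25  33
  5   1   6  21  46  71 104
  6   1   7  28  74 145 249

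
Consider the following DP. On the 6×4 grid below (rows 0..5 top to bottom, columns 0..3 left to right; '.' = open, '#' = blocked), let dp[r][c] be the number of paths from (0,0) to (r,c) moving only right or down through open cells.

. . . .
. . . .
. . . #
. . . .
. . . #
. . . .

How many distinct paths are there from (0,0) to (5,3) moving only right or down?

r\c   0   1   2   3
  0   1   1   1   1
  1   1   2   3   4
  2   1   3   6   0
  3   1   4  10  10
  4   1   5  15   0
  5   1   6  21  21

21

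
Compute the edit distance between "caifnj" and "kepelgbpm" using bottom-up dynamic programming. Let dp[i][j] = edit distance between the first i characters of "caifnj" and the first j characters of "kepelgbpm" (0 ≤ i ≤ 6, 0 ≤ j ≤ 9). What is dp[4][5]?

   ''  k  e  p  e  l  g  b  p  m
''  0  1  2  3  4  5  6  7  8  9
 c  1  1  2  3  4  5  6  7  8  9
 a  2  2  2  3  4  5  6  7  8  9
 i  3  3  3  3  4  5  6  7  8  9
 f  4  4  4  4  4  5  6  7  8  9
 n  5  5  5  5  5  5  6  7  8  9
 j  6  6  6  6  6  6  6  7  8  9

5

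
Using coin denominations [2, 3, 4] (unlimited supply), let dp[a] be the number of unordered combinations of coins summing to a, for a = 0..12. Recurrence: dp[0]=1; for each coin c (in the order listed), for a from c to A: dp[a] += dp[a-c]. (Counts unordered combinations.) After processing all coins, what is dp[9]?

after  coin     0     1     2     3     4     5     6     7     8     9    10    11    12
          2     1     0     1     0     1     0     1     0     1     0     1     0     1
          3     1     0     1     1     1     1     2     1     2     2     2     2     3
          4     1     0     1     1     2     1     3     2     4     3     5     4     7

3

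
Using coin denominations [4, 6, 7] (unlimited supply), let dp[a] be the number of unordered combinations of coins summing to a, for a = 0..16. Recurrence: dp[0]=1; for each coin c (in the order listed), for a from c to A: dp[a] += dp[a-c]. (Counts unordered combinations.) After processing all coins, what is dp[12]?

2

after  coin     0     1     2     3     4     5     6     7     8     9    10    11    12    13    14    15    16
          4     1     0     0     0     1     0     0     0     1     0     0     0     1     0     0     0     1
          6     1     0     0     0     1     0     1     0     1     0     1     0     2     0     1     0     2
          7     1     0     0     0     1     0     1     1     1     0     1     1     2     1     2     1     2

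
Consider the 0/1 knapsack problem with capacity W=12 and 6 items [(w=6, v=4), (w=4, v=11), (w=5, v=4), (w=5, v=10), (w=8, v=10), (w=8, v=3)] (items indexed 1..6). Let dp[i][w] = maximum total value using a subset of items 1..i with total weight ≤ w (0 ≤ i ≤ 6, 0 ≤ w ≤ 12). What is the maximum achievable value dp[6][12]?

i\w   0   1   2   3   4   5   6   7   8   9  10  11  12
  0   0   0   0   0   0   0   0   0   0   0   0   0   0
  1   0   0   0   0   0   0   4   4   4   4   4   4   4
  2   0   0   0   0  11  11  11  11  11  11  15  15  15
  3   0   0   0   0  11  11  11  11  11  15  15  15  15
  4   0   0   0   0  11  11  11  11  11  21  21  21  21
  5   0   0   0   0  11  11  11  11  11  21  21  21  21
  6   0   0   0   0  11  11  11  11  11  21  21  21  21

21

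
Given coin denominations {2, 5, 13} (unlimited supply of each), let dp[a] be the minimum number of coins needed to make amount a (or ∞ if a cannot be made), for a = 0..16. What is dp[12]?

3

 a  0  1  2  3  4  5  6  7  8  9 10 11 12 13 14 15 16
dp  0  -  1  -  2  1  3  2  4  3  2  4  3  1  4  2  5
(- denotes ∞ / unreachable)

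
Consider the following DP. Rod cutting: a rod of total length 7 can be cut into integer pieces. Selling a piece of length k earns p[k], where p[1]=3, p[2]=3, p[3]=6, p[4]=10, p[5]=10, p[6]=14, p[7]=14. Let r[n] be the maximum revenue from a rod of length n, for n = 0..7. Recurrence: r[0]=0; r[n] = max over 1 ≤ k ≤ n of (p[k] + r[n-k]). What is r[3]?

   n    0    1    2    3    4    5    6    7
r[n]    0    3    6    9   12   15   18   21

9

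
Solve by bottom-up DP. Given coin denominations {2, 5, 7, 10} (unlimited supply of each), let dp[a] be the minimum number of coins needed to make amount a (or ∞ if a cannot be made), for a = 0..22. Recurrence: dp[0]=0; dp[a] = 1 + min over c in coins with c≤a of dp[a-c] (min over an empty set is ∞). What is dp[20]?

2

 a  0  1  2  3  4  5  6  7  8  9 10 11 12 13 14 15 16 17 18 19 20 21 22
dp  0  -  1  -  2  1  3  1  4  2  1  3  2  4  2  2  3  2  4  3  2  3  3
(- denotes ∞ / unreachable)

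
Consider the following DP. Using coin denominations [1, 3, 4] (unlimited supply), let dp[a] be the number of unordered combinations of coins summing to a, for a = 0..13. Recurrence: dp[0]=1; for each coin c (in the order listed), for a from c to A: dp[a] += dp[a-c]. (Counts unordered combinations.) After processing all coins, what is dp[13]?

12

after  coin     0     1     2     3     4     5     6     7     8     9    10    11    12    13
          1     1     1     1     1     1     1     1     1     1     1     1     1     1     1
          3     1     1     1     2     2     2     3     3     3     4     4     4     5     5
          4     1     1     1     2     3     3     4     5     6     7     8     9    11    12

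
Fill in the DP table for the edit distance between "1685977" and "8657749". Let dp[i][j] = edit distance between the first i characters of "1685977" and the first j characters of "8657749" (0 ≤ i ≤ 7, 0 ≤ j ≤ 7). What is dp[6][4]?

3

   ''  8  6  5  7  7  4  9
''  0  1  2  3  4  5  6  7
 1  1  1  2  3  4  5  6  7
 6  2  2  1  2  3  4  5  6
 8  3  2  2  2  3  4  5  6
 5  4  3  3  2  3  4  5  6
 9  5  4  4  3  3  4  5  5
 7  6  5  5  4  3  3  4  5
 7  7  6  6  5  4  3  4  5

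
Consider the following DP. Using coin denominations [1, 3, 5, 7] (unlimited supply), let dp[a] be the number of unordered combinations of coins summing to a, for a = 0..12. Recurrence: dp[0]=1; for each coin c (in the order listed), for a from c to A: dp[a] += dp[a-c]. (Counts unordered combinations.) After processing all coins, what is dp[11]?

after  coin     0     1     2     3     4     5     6     7     8     9    10    11    12
          1     1     1     1     1     1     1     1     1     1     1     1     1     1
          3     1     1     1     2     2     2     3     3     3     4     4     4     5
          5     1     1     1     2     2     3     4     4     5     6     7     8     9
          7     1     1     1     2     2     3     4     5     6     7     9    10    12

10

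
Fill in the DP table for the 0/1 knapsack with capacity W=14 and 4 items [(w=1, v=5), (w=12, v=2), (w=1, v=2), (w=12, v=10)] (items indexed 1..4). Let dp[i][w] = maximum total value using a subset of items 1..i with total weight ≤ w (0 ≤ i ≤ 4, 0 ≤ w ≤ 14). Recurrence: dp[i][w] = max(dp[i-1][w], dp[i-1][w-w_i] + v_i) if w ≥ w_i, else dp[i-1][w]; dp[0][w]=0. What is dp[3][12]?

i\w   0   1   2   3   4   5   6   7   8   9  10  11  12  13  14
  0   0   0   0   0   0   0   0   0   0   0   0   0   0   0   0
  1   0   5   5   5   5   5   5   5   5   5   5   5   5   5   5
  2   0   5   5   5   5   5   5   5   5   5   5   5   5   7   7
  3   0   5   7   7   7   7   7   7   7   7   7   7   7   7   9
  4   0   5   7   7   7   7   7   7   7   7   7   7  10  15  17

7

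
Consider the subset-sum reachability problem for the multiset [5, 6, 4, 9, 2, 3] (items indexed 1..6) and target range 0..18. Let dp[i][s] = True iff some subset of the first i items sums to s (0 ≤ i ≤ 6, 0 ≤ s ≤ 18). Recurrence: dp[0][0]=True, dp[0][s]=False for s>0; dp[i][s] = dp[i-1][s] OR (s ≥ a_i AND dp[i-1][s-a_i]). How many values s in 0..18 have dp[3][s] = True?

i\s   0   1   2   3   4   5   6   7   8   9  10  11  12  13  14  15  16  17  18
  0   T   F   F   F   F   F   F   F   F   F   F   F   F   F   F   F   F   F   F
  1   T   F   F   F   F   T   F   F   F   F   F   F   F   F   F   F   F   F   F
  2   T   F   F   F   F   T   T   F   F   F   F   T   F   F   F   F   F   F   F
  3   T   F   F   F   T   T   T   F   F   T   T   T   F   F   F   T   F   F   F
  4   T   F   F   F   T   T   T   F   F   T   T   T   F   T   T   T   F   F   T
  5   T   F   T   F   T   T   T   T   T   T   T   T   T   T   T   T   T   T   T
  6   T   F   T   T   T   T   T   T   T   T   T   T   T   T   T   T   T   T   T

8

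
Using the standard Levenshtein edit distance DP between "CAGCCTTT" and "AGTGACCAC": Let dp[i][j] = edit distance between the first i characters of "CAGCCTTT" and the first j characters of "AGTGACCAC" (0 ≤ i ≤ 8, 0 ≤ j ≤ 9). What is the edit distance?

   ''  A  G  T  G  A  C  C  A  C
''  0  1  2  3  4  5  6  7  8  9
 C  1  1  2  3  4  5  5  6  7  8
 A  2  1  2  3  4  4  5  6  6  7
 G  3  2  1  2  3  4  5  6  7  7
 C  4  3  2  2  3  4  4  5  6  7
 C  5  4  3  3  3  4  4  4  5  6
 T  6  5  4  3  4  4  5  5  5  6
 T  7  6  5  4  4  5  5  6  6  6
 T  8  7  6  5  5  5  6  6  7  7

7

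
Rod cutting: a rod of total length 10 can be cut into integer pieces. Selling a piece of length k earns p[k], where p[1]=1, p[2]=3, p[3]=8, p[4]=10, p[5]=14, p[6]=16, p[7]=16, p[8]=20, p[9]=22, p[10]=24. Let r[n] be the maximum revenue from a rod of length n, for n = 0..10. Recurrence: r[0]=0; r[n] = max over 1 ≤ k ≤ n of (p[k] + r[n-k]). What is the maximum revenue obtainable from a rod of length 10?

28

   n    0    1    2    3    4    5    6    7    8    9   10
r[n]    0    1    3    8   10   14   16   18   22   24   28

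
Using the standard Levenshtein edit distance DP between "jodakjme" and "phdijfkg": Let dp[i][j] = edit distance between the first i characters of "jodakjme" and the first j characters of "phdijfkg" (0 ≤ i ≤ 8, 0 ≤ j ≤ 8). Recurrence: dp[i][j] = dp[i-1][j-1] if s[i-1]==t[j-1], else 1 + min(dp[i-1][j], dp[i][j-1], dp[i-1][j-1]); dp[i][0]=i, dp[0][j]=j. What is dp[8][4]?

7

   ''  p  h  d  i  j  f  k  g
''  0  1  2  3  4  5  6  7  8
 j  1  1  2  3  4  4  5  6  7
 o  2  2  2  3  4  5  5  6  7
 d  3  3  3  2  3  4  5  6  7
 a  4  4  4  3  3  4  5  6  7
 k  5  5  5  4  4  4  5  5  6
 j  6  6  6  5  5  4  5  6  6
 m  7  7  7  6  6  5  5  6  7
 e  8  8  8  7  7  6  6  6  7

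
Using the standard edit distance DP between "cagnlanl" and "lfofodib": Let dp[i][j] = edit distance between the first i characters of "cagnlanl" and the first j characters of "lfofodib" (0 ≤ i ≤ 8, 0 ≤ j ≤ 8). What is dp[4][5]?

5

   ''  l  f  o  f  o  d  i  b
''  0  1  2  3  4  5  6  7  8
 c  1  1  2  3  4  5  6  7  8
 a  2  2  2  3  4  5  6  7  8
 g  3  3  3  3  4  5  6  7  8
 n  4  4  4  4  4  5  6  7  8
 l  5  4  5  5  5  5  6  7  8
 a  6  5  5  6  6  6  6  7  8
 n  7  6  6  6  7  7  7  7  8
 l  8  7  7  7  7  8  8  8  8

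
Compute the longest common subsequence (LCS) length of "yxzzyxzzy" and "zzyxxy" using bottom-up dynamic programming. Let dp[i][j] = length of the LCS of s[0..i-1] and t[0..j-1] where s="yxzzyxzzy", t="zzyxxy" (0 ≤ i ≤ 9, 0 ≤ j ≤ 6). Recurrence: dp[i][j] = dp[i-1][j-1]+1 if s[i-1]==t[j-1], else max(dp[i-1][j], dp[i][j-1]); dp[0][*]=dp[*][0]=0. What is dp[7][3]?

   ''  z  z  y  x  x  y
''  0  0  0  0  0  0  0
 y  0  0  0  1  1  1  1
 x  0  0  0  1  2  2  2
 z  0  1  1  1  2  2  2
 z  0  1  2  2  2  2  2
 y  0  1  2  3  3  3  3
 x  0  1  2  3  4  4  4
 z  0  1  2  3  4  4  4
 z  0  1  2  3  4  4  4
 y  0  1  2  3  4  4  5

3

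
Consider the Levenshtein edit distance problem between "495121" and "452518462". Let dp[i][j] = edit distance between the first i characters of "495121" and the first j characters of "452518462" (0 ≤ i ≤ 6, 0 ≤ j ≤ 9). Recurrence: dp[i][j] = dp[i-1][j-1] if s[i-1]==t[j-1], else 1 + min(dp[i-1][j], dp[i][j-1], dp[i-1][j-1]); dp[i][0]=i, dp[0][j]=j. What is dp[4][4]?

   ''  4  5  2  5  1  8  4  6  2
''  0  1  2  3  4  5  6  7  8  9
 4  1  0  1  2  3  4  5  6  7  8
 9  2  1  1  2  3  4  5  6  7  8
 5  3  2  1  2  2  3  4  5  6  7
 1  4  3  2  2  3  2  3  4  5  6
 2  5  4  3  2  3  3  3  4  5  5
 1  6  5  4  3  3  3  4  4  5  6

3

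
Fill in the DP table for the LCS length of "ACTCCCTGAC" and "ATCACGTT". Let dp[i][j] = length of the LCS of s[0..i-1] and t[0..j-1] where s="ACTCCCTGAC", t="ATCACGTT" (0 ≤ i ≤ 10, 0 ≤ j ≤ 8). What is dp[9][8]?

   ''  A  T  C  A  C  G  T  T
''  0  0  0  0  0  0  0  0  0
 A  0  1  1  1  1  1  1  1  1
 C  0  1  1  2  2  2  2  2  2
 T  0  1  2  2  2  2  2  3  3
 C  0  1  2  3  3  3  3  3  3
 C  0  1  2  3  3  4  4  4  4
 C  0  1  2  3  3  4  4  4  4
 T  0  1  2  3  3  4  4  5  5
 G  0  1  2  3  3  4  5  5  5
 A  0  1  2  3  4  4  5  5  5
 C  0  1  2  3  4  5  5  5  5

5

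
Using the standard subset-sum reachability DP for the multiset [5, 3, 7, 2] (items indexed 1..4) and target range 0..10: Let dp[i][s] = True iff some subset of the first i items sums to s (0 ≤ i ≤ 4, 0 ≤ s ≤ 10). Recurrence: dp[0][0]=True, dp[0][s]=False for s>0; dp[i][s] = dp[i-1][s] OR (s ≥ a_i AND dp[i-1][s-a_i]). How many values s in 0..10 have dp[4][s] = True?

i\s   0   1   2   3   4   5   6   7   8   9  10
  0   T   F   F   F   F   F   F   F   F   F   F
  1   T   F   F   F   F   T   F   F   F   F   F
  2   T   F   F   T   F   T   F   F   T   F   F
  3   T   F   F   T   F   T   F   T   T   F   T
  4   T   F   T   T   F   T   F   T   T   T   T

8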